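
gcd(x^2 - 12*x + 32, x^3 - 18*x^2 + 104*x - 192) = x^2 - 12*x + 32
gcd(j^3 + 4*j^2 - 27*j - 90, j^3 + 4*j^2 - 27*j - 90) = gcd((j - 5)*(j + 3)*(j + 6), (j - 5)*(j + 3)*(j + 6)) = j^3 + 4*j^2 - 27*j - 90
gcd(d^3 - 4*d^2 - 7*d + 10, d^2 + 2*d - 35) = d - 5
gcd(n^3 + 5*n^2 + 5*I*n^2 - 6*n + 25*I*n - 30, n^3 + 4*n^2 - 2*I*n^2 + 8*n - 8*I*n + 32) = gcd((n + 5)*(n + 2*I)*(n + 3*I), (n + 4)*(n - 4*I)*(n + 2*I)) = n + 2*I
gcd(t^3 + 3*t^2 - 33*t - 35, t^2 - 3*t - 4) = t + 1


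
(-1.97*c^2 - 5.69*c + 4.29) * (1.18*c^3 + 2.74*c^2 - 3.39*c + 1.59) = -2.3246*c^5 - 12.112*c^4 - 3.8501*c^3 + 27.9114*c^2 - 23.5902*c + 6.8211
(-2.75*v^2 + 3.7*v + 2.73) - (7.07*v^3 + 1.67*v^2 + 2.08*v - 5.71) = -7.07*v^3 - 4.42*v^2 + 1.62*v + 8.44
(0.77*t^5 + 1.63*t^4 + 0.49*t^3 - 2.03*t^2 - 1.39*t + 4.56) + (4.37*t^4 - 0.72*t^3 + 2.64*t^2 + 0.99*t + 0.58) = 0.77*t^5 + 6.0*t^4 - 0.23*t^3 + 0.61*t^2 - 0.4*t + 5.14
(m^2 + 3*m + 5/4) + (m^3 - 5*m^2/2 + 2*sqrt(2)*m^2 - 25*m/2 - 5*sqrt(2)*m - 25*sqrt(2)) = m^3 - 3*m^2/2 + 2*sqrt(2)*m^2 - 19*m/2 - 5*sqrt(2)*m - 25*sqrt(2) + 5/4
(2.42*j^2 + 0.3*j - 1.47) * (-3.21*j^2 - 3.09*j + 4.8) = -7.7682*j^4 - 8.4408*j^3 + 15.4077*j^2 + 5.9823*j - 7.056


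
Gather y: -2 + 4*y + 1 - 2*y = 2*y - 1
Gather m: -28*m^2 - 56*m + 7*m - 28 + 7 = -28*m^2 - 49*m - 21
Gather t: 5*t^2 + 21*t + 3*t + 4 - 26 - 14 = 5*t^2 + 24*t - 36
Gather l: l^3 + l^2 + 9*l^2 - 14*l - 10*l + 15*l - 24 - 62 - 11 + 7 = l^3 + 10*l^2 - 9*l - 90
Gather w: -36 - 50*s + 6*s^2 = 6*s^2 - 50*s - 36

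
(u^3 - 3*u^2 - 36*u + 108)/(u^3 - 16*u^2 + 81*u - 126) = (u + 6)/(u - 7)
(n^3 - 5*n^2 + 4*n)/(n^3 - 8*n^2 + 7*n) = (n - 4)/(n - 7)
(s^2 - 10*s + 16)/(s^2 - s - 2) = (s - 8)/(s + 1)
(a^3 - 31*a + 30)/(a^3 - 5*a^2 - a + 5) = (a + 6)/(a + 1)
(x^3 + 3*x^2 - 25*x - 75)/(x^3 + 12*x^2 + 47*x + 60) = (x - 5)/(x + 4)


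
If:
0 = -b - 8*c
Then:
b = -8*c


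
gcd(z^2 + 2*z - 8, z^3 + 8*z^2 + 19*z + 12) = z + 4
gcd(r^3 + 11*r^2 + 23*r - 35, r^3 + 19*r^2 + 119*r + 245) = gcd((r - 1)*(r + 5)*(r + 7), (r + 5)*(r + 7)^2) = r^2 + 12*r + 35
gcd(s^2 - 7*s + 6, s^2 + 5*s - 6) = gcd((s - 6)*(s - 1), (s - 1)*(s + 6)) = s - 1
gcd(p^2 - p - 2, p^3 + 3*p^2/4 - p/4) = p + 1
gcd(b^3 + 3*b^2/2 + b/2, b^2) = b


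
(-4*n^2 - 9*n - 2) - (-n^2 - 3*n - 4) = -3*n^2 - 6*n + 2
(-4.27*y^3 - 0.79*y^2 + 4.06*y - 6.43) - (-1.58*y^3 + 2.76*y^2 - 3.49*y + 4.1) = -2.69*y^3 - 3.55*y^2 + 7.55*y - 10.53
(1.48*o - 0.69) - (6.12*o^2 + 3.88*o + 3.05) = -6.12*o^2 - 2.4*o - 3.74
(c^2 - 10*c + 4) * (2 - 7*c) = -7*c^3 + 72*c^2 - 48*c + 8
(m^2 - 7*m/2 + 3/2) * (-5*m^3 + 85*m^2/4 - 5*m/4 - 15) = -5*m^5 + 155*m^4/4 - 665*m^3/8 + 85*m^2/4 + 405*m/8 - 45/2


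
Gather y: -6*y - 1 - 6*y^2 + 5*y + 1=-6*y^2 - y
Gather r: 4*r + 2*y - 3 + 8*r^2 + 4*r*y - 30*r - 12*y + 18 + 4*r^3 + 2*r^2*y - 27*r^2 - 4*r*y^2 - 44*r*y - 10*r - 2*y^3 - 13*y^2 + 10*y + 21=4*r^3 + r^2*(2*y - 19) + r*(-4*y^2 - 40*y - 36) - 2*y^3 - 13*y^2 + 36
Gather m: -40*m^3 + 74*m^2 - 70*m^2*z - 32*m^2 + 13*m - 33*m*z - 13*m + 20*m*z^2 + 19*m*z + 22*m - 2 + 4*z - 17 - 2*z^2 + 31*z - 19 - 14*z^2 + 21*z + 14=-40*m^3 + m^2*(42 - 70*z) + m*(20*z^2 - 14*z + 22) - 16*z^2 + 56*z - 24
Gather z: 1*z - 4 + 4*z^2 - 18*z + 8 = 4*z^2 - 17*z + 4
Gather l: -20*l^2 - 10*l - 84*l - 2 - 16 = -20*l^2 - 94*l - 18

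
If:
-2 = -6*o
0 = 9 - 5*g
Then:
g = 9/5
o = 1/3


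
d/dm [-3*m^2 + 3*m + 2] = 3 - 6*m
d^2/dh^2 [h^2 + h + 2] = 2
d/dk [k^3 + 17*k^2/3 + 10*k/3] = 3*k^2 + 34*k/3 + 10/3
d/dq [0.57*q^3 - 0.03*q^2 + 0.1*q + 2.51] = 1.71*q^2 - 0.06*q + 0.1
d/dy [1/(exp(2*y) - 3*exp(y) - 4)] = (3 - 2*exp(y))*exp(y)/(-exp(2*y) + 3*exp(y) + 4)^2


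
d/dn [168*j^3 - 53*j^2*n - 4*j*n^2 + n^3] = -53*j^2 - 8*j*n + 3*n^2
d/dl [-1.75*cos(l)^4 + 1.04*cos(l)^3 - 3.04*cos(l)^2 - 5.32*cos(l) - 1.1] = (7.0*cos(l)^3 - 3.12*cos(l)^2 + 6.08*cos(l) + 5.32)*sin(l)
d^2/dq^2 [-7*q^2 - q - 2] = -14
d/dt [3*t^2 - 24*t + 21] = 6*t - 24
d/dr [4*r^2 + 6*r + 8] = 8*r + 6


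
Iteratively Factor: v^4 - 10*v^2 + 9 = (v + 3)*(v^3 - 3*v^2 - v + 3) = (v - 3)*(v + 3)*(v^2 - 1) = (v - 3)*(v - 1)*(v + 3)*(v + 1)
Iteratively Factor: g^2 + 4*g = (g)*(g + 4)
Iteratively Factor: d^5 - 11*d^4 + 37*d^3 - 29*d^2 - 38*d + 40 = (d - 4)*(d^4 - 7*d^3 + 9*d^2 + 7*d - 10) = (d - 4)*(d - 2)*(d^3 - 5*d^2 - d + 5) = (d - 4)*(d - 2)*(d - 1)*(d^2 - 4*d - 5) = (d - 5)*(d - 4)*(d - 2)*(d - 1)*(d + 1)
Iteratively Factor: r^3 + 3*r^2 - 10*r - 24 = (r + 4)*(r^2 - r - 6) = (r - 3)*(r + 4)*(r + 2)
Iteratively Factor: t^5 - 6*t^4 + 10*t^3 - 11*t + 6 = (t - 3)*(t^4 - 3*t^3 + t^2 + 3*t - 2) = (t - 3)*(t - 1)*(t^3 - 2*t^2 - t + 2) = (t - 3)*(t - 1)^2*(t^2 - t - 2) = (t - 3)*(t - 1)^2*(t + 1)*(t - 2)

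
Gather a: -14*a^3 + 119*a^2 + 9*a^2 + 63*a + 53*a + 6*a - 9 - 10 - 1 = -14*a^3 + 128*a^2 + 122*a - 20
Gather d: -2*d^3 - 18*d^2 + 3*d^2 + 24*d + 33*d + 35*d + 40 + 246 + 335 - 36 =-2*d^3 - 15*d^2 + 92*d + 585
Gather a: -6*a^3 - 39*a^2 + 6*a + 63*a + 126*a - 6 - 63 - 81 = -6*a^3 - 39*a^2 + 195*a - 150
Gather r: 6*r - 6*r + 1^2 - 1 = 0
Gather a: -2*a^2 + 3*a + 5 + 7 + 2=-2*a^2 + 3*a + 14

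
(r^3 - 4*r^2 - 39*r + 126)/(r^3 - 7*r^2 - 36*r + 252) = (r - 3)/(r - 6)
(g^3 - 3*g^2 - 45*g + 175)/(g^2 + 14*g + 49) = (g^2 - 10*g + 25)/(g + 7)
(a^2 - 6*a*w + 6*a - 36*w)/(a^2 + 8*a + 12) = (a - 6*w)/(a + 2)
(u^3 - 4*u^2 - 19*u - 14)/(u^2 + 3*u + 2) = u - 7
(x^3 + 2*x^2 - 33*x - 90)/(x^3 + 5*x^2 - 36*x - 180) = (x + 3)/(x + 6)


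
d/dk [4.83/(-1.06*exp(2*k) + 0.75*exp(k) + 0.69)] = (10.2396*exp(k) - 3.6225)*exp(k)/(-1.06*exp(2*k) + 0.75*exp(k) + 0.69)^2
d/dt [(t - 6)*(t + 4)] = 2*t - 2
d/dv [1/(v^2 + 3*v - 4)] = (-2*v - 3)/(v^2 + 3*v - 4)^2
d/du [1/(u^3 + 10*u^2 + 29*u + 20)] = (-3*u^2 - 20*u - 29)/(u^3 + 10*u^2 + 29*u + 20)^2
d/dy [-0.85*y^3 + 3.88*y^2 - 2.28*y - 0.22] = -2.55*y^2 + 7.76*y - 2.28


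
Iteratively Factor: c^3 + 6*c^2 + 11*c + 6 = (c + 2)*(c^2 + 4*c + 3) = (c + 1)*(c + 2)*(c + 3)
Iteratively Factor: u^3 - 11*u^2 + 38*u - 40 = (u - 2)*(u^2 - 9*u + 20) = (u - 5)*(u - 2)*(u - 4)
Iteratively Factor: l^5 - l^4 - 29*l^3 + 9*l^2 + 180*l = (l - 5)*(l^4 + 4*l^3 - 9*l^2 - 36*l) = (l - 5)*(l - 3)*(l^3 + 7*l^2 + 12*l) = (l - 5)*(l - 3)*(l + 3)*(l^2 + 4*l) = l*(l - 5)*(l - 3)*(l + 3)*(l + 4)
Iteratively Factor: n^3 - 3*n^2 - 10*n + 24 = (n + 3)*(n^2 - 6*n + 8) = (n - 4)*(n + 3)*(n - 2)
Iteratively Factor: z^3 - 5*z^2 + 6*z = (z - 2)*(z^2 - 3*z) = z*(z - 2)*(z - 3)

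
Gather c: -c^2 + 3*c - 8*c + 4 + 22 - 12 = -c^2 - 5*c + 14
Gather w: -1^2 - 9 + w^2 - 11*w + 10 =w^2 - 11*w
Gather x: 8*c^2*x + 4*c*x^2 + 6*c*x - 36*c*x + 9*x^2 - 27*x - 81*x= x^2*(4*c + 9) + x*(8*c^2 - 30*c - 108)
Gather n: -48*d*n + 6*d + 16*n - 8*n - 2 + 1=6*d + n*(8 - 48*d) - 1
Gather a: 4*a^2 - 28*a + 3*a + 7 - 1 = 4*a^2 - 25*a + 6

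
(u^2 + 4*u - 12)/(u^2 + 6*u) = (u - 2)/u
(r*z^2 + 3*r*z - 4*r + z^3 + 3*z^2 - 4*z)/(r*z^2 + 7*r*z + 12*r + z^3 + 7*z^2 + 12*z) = (z - 1)/(z + 3)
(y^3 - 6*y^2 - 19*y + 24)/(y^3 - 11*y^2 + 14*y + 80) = (y^2 + 2*y - 3)/(y^2 - 3*y - 10)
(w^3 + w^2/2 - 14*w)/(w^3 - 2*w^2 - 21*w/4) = 2*(w + 4)/(2*w + 3)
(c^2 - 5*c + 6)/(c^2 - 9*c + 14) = (c - 3)/(c - 7)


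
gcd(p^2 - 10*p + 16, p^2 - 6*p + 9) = 1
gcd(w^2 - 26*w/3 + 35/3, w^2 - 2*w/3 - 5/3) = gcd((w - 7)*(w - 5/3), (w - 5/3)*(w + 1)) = w - 5/3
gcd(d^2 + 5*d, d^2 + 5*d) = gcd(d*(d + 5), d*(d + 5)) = d^2 + 5*d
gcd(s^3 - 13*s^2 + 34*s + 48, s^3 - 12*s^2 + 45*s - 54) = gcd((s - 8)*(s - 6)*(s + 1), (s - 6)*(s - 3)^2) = s - 6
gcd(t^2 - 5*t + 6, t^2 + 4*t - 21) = t - 3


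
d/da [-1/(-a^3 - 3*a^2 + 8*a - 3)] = (-3*a^2 - 6*a + 8)/(a^3 + 3*a^2 - 8*a + 3)^2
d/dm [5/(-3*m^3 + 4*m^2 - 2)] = 5*m*(9*m - 8)/(3*m^3 - 4*m^2 + 2)^2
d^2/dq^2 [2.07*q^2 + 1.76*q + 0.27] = 4.14000000000000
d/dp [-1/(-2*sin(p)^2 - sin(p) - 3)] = -(4*sin(p) + 1)*cos(p)/(sin(p) - cos(2*p) + 4)^2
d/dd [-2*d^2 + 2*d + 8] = 2 - 4*d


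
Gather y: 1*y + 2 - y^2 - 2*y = -y^2 - y + 2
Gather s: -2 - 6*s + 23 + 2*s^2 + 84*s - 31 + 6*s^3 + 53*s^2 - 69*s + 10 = 6*s^3 + 55*s^2 + 9*s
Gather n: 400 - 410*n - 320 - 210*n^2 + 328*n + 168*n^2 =-42*n^2 - 82*n + 80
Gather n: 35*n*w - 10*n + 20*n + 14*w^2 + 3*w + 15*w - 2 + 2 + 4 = n*(35*w + 10) + 14*w^2 + 18*w + 4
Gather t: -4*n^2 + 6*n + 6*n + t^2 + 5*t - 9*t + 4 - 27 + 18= -4*n^2 + 12*n + t^2 - 4*t - 5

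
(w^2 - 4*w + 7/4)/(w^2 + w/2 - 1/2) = (w - 7/2)/(w + 1)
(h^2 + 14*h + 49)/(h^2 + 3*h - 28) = (h + 7)/(h - 4)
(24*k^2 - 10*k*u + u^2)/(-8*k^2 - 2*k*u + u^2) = (-6*k + u)/(2*k + u)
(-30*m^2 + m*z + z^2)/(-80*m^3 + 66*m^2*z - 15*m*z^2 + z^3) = (6*m + z)/(16*m^2 - 10*m*z + z^2)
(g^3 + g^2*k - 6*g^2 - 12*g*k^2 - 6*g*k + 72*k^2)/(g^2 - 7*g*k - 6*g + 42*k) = (g^2 + g*k - 12*k^2)/(g - 7*k)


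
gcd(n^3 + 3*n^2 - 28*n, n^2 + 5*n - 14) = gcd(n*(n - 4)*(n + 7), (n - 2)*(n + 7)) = n + 7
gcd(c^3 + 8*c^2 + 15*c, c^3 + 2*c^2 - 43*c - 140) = c + 5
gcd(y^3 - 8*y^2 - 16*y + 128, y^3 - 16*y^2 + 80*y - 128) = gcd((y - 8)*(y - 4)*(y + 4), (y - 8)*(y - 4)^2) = y^2 - 12*y + 32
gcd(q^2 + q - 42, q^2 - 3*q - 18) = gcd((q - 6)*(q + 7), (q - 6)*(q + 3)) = q - 6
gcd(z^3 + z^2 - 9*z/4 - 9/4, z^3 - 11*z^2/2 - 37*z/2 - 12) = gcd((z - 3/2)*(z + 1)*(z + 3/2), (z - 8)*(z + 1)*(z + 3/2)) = z^2 + 5*z/2 + 3/2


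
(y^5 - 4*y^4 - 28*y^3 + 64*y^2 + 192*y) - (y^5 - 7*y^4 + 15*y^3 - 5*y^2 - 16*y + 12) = 3*y^4 - 43*y^3 + 69*y^2 + 208*y - 12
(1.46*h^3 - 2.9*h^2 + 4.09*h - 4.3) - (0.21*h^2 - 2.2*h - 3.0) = 1.46*h^3 - 3.11*h^2 + 6.29*h - 1.3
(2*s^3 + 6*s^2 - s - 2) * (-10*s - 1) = -20*s^4 - 62*s^3 + 4*s^2 + 21*s + 2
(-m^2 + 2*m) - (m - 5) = -m^2 + m + 5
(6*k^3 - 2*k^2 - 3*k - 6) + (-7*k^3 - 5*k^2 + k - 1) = -k^3 - 7*k^2 - 2*k - 7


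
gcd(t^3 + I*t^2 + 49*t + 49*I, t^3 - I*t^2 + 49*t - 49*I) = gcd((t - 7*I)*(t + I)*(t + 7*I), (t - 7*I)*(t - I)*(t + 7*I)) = t^2 + 49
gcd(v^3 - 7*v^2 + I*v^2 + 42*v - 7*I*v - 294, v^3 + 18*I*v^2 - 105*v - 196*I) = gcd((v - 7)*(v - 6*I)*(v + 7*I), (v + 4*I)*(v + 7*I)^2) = v + 7*I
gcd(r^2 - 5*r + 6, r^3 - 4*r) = r - 2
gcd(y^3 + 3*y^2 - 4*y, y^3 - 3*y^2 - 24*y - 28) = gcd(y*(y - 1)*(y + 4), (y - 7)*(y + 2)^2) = 1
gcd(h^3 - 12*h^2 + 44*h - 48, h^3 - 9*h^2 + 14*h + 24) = h^2 - 10*h + 24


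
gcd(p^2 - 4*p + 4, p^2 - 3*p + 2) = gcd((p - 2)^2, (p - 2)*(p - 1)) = p - 2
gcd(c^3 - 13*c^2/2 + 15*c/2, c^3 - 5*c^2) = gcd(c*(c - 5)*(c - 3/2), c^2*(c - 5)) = c^2 - 5*c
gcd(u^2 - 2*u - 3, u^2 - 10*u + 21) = u - 3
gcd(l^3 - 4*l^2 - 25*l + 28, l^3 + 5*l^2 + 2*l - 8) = l^2 + 3*l - 4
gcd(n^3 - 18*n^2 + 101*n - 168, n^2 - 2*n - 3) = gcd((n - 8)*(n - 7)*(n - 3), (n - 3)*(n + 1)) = n - 3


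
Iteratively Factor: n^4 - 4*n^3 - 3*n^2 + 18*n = (n)*(n^3 - 4*n^2 - 3*n + 18) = n*(n - 3)*(n^2 - n - 6) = n*(n - 3)*(n + 2)*(n - 3)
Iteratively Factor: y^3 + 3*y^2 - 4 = (y + 2)*(y^2 + y - 2) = (y - 1)*(y + 2)*(y + 2)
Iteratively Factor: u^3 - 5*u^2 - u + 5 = (u + 1)*(u^2 - 6*u + 5) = (u - 5)*(u + 1)*(u - 1)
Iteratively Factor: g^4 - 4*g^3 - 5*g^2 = (g - 5)*(g^3 + g^2) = g*(g - 5)*(g^2 + g) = g*(g - 5)*(g + 1)*(g)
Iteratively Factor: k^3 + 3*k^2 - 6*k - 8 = (k + 1)*(k^2 + 2*k - 8) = (k + 1)*(k + 4)*(k - 2)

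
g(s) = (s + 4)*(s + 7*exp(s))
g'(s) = s + (s + 4)*(7*exp(s) + 1) + 7*exp(s)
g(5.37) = 14143.17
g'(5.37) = 15611.64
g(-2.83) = -2.83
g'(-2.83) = -0.76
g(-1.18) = 2.74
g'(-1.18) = 9.86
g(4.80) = 7527.28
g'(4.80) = 8349.21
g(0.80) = 78.62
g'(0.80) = 95.96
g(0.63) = 63.77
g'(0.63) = 79.26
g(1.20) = 127.09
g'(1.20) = 150.49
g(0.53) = 56.27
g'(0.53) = 70.83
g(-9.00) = 45.00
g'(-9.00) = -14.00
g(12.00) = 18228728.64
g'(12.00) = 19367848.18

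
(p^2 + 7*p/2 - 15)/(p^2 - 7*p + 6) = (p^2 + 7*p/2 - 15)/(p^2 - 7*p + 6)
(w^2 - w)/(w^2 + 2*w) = (w - 1)/(w + 2)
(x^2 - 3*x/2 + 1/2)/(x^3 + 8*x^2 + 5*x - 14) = (x - 1/2)/(x^2 + 9*x + 14)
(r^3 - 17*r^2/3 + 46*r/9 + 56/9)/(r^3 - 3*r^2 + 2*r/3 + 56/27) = 3*(r - 4)/(3*r - 4)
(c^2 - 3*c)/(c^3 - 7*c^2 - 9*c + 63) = c/(c^2 - 4*c - 21)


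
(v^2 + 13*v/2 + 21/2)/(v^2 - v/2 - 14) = (v + 3)/(v - 4)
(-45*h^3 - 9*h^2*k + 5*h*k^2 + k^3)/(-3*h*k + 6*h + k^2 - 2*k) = (15*h^2 + 8*h*k + k^2)/(k - 2)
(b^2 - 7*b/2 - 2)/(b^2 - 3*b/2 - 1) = (b - 4)/(b - 2)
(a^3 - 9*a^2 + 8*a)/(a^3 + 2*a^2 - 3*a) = (a - 8)/(a + 3)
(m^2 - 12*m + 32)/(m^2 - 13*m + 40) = (m - 4)/(m - 5)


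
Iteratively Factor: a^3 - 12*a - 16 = (a - 4)*(a^2 + 4*a + 4) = (a - 4)*(a + 2)*(a + 2)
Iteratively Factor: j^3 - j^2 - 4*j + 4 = (j + 2)*(j^2 - 3*j + 2) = (j - 1)*(j + 2)*(j - 2)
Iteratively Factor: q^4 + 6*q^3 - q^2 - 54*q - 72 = (q + 3)*(q^3 + 3*q^2 - 10*q - 24) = (q + 3)*(q + 4)*(q^2 - q - 6) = (q + 2)*(q + 3)*(q + 4)*(q - 3)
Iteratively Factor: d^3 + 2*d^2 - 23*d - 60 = (d + 4)*(d^2 - 2*d - 15) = (d - 5)*(d + 4)*(d + 3)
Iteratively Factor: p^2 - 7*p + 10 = (p - 5)*(p - 2)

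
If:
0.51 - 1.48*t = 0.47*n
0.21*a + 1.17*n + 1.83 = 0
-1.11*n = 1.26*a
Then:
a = 1.64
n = -1.86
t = 0.93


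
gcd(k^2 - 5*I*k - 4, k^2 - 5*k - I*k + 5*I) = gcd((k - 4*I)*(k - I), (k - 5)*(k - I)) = k - I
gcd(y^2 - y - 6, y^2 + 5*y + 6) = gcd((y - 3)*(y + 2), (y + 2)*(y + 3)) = y + 2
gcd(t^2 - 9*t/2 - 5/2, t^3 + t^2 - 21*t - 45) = t - 5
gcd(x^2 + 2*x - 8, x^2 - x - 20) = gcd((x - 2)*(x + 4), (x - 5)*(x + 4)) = x + 4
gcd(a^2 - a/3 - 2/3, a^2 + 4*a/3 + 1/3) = 1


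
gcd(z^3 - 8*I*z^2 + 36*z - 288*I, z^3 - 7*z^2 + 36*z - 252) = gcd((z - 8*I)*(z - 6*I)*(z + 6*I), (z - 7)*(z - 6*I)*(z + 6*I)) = z^2 + 36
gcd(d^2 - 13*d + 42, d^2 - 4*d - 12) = d - 6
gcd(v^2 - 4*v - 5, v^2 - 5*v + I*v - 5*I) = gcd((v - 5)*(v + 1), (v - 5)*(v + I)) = v - 5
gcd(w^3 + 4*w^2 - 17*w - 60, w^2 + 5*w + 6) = w + 3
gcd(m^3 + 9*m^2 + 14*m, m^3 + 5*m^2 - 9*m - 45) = 1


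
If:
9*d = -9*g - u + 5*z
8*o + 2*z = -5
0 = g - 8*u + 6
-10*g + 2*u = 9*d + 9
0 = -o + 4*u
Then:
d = 1522/225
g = -526/75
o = -38/75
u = -19/150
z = -71/150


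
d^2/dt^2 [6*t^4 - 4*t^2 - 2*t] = 72*t^2 - 8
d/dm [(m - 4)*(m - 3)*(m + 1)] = 3*m^2 - 12*m + 5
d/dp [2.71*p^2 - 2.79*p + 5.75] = 5.42*p - 2.79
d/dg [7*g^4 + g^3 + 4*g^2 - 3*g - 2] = 28*g^3 + 3*g^2 + 8*g - 3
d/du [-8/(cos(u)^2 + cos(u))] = -(8*sin(u)/cos(u)^2 + 16*tan(u))/(cos(u) + 1)^2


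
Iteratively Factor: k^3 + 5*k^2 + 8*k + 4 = (k + 2)*(k^2 + 3*k + 2) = (k + 2)^2*(k + 1)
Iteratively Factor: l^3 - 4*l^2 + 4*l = (l - 2)*(l^2 - 2*l) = (l - 2)^2*(l)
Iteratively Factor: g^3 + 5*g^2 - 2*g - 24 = (g - 2)*(g^2 + 7*g + 12) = (g - 2)*(g + 4)*(g + 3)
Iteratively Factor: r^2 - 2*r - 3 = (r - 3)*(r + 1)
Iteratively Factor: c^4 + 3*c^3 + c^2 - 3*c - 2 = (c + 2)*(c^3 + c^2 - c - 1) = (c + 1)*(c + 2)*(c^2 - 1) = (c - 1)*(c + 1)*(c + 2)*(c + 1)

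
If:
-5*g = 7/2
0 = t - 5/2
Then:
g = -7/10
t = 5/2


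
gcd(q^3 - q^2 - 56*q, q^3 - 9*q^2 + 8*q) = q^2 - 8*q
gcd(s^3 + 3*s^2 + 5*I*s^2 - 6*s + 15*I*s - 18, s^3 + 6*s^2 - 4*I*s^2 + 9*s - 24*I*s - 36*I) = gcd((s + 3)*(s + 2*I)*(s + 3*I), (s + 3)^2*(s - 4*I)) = s + 3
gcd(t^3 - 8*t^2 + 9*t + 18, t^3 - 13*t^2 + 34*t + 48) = t^2 - 5*t - 6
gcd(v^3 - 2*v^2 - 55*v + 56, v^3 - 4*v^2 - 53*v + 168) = v^2 - v - 56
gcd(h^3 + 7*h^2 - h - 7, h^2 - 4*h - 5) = h + 1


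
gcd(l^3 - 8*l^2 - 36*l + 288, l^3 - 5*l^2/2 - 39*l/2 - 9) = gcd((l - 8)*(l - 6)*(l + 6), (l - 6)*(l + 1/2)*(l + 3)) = l - 6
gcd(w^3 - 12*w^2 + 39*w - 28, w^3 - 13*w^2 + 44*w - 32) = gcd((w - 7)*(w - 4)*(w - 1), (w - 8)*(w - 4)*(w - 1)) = w^2 - 5*w + 4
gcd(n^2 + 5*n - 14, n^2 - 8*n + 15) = 1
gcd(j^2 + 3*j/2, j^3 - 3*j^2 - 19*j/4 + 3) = j + 3/2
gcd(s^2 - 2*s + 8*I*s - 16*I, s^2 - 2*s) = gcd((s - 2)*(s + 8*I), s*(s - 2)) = s - 2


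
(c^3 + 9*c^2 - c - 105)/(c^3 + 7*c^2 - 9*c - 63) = (c + 5)/(c + 3)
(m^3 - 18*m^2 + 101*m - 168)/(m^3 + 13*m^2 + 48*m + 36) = (m^3 - 18*m^2 + 101*m - 168)/(m^3 + 13*m^2 + 48*m + 36)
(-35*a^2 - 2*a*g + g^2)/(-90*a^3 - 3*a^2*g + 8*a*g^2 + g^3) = (7*a - g)/(18*a^2 - 3*a*g - g^2)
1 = 1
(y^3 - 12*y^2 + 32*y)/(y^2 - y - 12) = y*(y - 8)/(y + 3)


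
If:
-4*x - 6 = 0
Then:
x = -3/2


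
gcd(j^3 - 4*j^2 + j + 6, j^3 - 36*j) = 1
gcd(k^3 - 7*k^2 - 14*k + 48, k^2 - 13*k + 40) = k - 8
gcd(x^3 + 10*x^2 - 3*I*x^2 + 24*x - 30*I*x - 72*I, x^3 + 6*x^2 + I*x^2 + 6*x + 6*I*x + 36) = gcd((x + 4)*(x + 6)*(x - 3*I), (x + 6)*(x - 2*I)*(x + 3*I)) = x + 6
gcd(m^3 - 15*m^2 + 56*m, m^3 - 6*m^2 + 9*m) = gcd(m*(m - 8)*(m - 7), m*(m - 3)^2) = m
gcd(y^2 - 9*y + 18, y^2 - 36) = y - 6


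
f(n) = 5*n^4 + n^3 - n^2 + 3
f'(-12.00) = -34104.00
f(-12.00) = 101811.00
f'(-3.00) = -507.00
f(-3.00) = 372.00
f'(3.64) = 997.04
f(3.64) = 915.74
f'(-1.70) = -86.19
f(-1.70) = 36.96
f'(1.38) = 55.51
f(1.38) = 21.86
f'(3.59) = 956.85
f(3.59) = 866.90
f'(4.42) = 1776.79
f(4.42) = 1978.17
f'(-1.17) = -25.59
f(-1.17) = 9.40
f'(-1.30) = -36.27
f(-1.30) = 13.39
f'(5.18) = 2849.97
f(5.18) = 3715.05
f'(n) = 20*n^3 + 3*n^2 - 2*n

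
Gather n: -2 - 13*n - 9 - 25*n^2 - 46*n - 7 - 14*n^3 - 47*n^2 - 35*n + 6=-14*n^3 - 72*n^2 - 94*n - 12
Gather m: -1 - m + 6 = 5 - m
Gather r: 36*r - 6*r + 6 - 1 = 30*r + 5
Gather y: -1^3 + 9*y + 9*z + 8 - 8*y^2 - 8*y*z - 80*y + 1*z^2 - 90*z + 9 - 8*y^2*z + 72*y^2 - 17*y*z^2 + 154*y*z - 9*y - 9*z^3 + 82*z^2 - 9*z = y^2*(64 - 8*z) + y*(-17*z^2 + 146*z - 80) - 9*z^3 + 83*z^2 - 90*z + 16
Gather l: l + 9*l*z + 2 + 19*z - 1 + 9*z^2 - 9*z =l*(9*z + 1) + 9*z^2 + 10*z + 1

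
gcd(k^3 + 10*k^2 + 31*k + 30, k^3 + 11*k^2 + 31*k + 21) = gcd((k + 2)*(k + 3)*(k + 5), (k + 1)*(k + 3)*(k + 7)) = k + 3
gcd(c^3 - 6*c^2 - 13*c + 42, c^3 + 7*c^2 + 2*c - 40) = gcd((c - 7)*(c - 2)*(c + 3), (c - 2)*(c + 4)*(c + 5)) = c - 2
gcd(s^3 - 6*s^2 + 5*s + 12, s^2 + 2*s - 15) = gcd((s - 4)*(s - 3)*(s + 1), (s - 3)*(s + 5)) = s - 3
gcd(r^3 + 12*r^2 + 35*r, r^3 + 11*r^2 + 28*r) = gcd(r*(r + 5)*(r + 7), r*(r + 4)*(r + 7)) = r^2 + 7*r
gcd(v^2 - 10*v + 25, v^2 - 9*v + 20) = v - 5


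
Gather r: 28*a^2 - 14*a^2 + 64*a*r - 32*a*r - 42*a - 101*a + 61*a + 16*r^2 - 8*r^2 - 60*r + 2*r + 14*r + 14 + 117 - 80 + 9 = 14*a^2 - 82*a + 8*r^2 + r*(32*a - 44) + 60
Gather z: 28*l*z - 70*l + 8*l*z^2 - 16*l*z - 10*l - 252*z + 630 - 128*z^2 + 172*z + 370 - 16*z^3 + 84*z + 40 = -80*l - 16*z^3 + z^2*(8*l - 128) + z*(12*l + 4) + 1040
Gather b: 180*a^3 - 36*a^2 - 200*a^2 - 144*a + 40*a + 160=180*a^3 - 236*a^2 - 104*a + 160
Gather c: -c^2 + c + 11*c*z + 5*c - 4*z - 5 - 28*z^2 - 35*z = -c^2 + c*(11*z + 6) - 28*z^2 - 39*z - 5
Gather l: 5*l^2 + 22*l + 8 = 5*l^2 + 22*l + 8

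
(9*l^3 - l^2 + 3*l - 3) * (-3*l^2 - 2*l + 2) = -27*l^5 - 15*l^4 + 11*l^3 + l^2 + 12*l - 6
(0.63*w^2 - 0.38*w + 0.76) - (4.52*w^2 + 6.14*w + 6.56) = -3.89*w^2 - 6.52*w - 5.8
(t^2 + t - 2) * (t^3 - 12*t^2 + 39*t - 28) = t^5 - 11*t^4 + 25*t^3 + 35*t^2 - 106*t + 56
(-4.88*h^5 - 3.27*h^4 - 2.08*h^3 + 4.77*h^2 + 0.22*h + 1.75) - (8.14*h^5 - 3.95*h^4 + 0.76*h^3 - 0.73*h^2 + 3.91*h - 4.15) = -13.02*h^5 + 0.68*h^4 - 2.84*h^3 + 5.5*h^2 - 3.69*h + 5.9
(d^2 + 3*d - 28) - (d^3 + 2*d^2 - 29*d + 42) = -d^3 - d^2 + 32*d - 70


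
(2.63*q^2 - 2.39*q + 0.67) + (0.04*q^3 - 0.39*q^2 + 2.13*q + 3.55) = 0.04*q^3 + 2.24*q^2 - 0.26*q + 4.22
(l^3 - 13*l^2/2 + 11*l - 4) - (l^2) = l^3 - 15*l^2/2 + 11*l - 4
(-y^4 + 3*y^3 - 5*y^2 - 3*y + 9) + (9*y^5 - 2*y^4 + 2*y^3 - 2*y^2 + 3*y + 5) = 9*y^5 - 3*y^4 + 5*y^3 - 7*y^2 + 14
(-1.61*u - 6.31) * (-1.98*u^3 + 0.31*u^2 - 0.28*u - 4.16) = 3.1878*u^4 + 11.9947*u^3 - 1.5053*u^2 + 8.4644*u + 26.2496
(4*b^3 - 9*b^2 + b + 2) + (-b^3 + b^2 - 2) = 3*b^3 - 8*b^2 + b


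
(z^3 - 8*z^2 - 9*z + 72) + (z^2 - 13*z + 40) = z^3 - 7*z^2 - 22*z + 112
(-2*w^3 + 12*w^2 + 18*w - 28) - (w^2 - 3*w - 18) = -2*w^3 + 11*w^2 + 21*w - 10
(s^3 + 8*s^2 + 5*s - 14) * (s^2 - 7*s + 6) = s^5 + s^4 - 45*s^3 - s^2 + 128*s - 84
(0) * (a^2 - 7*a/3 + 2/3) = 0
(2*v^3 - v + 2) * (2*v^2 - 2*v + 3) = 4*v^5 - 4*v^4 + 4*v^3 + 6*v^2 - 7*v + 6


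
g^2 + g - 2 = (g - 1)*(g + 2)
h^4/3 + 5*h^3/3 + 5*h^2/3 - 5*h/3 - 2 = (h/3 + 1/3)*(h - 1)*(h + 2)*(h + 3)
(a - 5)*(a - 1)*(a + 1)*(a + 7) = a^4 + 2*a^3 - 36*a^2 - 2*a + 35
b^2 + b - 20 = (b - 4)*(b + 5)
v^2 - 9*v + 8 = (v - 8)*(v - 1)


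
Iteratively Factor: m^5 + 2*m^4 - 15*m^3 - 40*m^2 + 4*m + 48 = (m + 3)*(m^4 - m^3 - 12*m^2 - 4*m + 16) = (m + 2)*(m + 3)*(m^3 - 3*m^2 - 6*m + 8) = (m - 1)*(m + 2)*(m + 3)*(m^2 - 2*m - 8) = (m - 4)*(m - 1)*(m + 2)*(m + 3)*(m + 2)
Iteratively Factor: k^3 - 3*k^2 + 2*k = (k - 1)*(k^2 - 2*k) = k*(k - 1)*(k - 2)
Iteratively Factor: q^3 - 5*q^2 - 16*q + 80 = (q + 4)*(q^2 - 9*q + 20) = (q - 4)*(q + 4)*(q - 5)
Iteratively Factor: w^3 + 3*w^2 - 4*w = (w - 1)*(w^2 + 4*w) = w*(w - 1)*(w + 4)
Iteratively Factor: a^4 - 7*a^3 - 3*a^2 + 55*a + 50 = (a + 2)*(a^3 - 9*a^2 + 15*a + 25) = (a + 1)*(a + 2)*(a^2 - 10*a + 25) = (a - 5)*(a + 1)*(a + 2)*(a - 5)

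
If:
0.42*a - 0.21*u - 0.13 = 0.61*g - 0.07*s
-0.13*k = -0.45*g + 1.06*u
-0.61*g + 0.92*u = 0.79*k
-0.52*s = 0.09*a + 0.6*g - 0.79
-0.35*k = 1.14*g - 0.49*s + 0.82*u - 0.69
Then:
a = 1.34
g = 0.66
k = -0.16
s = 0.52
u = 0.30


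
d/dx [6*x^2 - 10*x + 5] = 12*x - 10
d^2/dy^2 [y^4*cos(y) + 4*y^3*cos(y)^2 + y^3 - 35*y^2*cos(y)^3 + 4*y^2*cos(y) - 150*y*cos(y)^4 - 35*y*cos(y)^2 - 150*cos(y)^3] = -y^4*cos(y) - 8*y^3*sin(y) - 8*y^3*cos(2*y) - 24*y^2*sin(2*y) + 137*y^2*cos(y)/4 + 315*y^2*cos(3*y)/4 + 89*y*sin(y) + 105*y*sin(3*y) + 600*y*cos(2*y)^2 + 382*y*cos(2*y) - 282*y + 370*sin(2*y) + 150*sin(4*y) + 68*cos(y) + 320*cos(3*y)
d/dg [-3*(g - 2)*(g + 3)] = -6*g - 3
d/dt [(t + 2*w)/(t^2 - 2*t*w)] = (t*(t - 2*w) - 2*(t - w)*(t + 2*w))/(t^2*(t - 2*w)^2)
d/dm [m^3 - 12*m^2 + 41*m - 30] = 3*m^2 - 24*m + 41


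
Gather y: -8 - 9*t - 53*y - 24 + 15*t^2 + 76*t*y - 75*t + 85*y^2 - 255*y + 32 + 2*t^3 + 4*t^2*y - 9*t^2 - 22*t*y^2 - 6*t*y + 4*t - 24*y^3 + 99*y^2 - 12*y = 2*t^3 + 6*t^2 - 80*t - 24*y^3 + y^2*(184 - 22*t) + y*(4*t^2 + 70*t - 320)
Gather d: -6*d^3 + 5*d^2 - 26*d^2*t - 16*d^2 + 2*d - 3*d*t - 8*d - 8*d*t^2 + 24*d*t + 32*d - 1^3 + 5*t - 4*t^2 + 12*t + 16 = -6*d^3 + d^2*(-26*t - 11) + d*(-8*t^2 + 21*t + 26) - 4*t^2 + 17*t + 15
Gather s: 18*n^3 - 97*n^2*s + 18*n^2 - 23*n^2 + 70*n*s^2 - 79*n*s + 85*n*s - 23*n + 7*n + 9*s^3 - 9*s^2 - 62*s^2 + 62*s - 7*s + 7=18*n^3 - 5*n^2 - 16*n + 9*s^3 + s^2*(70*n - 71) + s*(-97*n^2 + 6*n + 55) + 7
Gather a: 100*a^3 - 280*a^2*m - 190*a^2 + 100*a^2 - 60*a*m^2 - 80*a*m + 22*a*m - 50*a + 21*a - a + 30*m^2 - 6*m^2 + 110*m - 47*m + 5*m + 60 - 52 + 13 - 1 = 100*a^3 + a^2*(-280*m - 90) + a*(-60*m^2 - 58*m - 30) + 24*m^2 + 68*m + 20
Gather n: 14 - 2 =12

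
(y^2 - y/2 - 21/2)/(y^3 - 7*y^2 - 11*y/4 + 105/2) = 2*(y + 3)/(2*y^2 - 7*y - 30)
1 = 1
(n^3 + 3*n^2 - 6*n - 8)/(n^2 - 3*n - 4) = (n^2 + 2*n - 8)/(n - 4)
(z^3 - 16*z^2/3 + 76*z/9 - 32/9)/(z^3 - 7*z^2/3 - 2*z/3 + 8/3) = (9*z^2 - 30*z + 16)/(3*(3*z^2 - z - 4))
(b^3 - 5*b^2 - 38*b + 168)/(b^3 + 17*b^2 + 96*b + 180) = (b^2 - 11*b + 28)/(b^2 + 11*b + 30)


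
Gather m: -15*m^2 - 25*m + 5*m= -15*m^2 - 20*m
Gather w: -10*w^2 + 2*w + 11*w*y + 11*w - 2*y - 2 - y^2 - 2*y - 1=-10*w^2 + w*(11*y + 13) - y^2 - 4*y - 3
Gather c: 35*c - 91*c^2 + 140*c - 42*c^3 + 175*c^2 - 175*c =-42*c^3 + 84*c^2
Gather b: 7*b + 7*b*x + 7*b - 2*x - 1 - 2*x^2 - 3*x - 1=b*(7*x + 14) - 2*x^2 - 5*x - 2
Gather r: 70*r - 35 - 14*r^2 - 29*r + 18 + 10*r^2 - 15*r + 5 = -4*r^2 + 26*r - 12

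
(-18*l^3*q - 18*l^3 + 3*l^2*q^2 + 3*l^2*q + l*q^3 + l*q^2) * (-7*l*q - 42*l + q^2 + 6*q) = 126*l^4*q^2 + 882*l^4*q + 756*l^4 - 39*l^3*q^3 - 273*l^3*q^2 - 234*l^3*q - 4*l^2*q^4 - 28*l^2*q^3 - 24*l^2*q^2 + l*q^5 + 7*l*q^4 + 6*l*q^3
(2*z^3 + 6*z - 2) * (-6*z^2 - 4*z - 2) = -12*z^5 - 8*z^4 - 40*z^3 - 12*z^2 - 4*z + 4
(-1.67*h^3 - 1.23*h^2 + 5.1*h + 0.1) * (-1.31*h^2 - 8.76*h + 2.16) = 2.1877*h^5 + 16.2405*h^4 + 0.486599999999999*h^3 - 47.4638*h^2 + 10.14*h + 0.216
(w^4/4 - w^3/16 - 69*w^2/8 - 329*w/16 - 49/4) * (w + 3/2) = w^5/4 + 5*w^4/16 - 279*w^3/32 - 67*w^2/2 - 1379*w/32 - 147/8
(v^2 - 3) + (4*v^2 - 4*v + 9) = 5*v^2 - 4*v + 6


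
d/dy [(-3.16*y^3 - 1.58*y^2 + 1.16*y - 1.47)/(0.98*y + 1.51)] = (-6.1936*y^3 - 15.8632*y^2 - 4.7716*y + 3.1922)/(0.9604*y^2 + 2.9596*y + 2.2801)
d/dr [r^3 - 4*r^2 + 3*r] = 3*r^2 - 8*r + 3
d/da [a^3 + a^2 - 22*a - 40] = 3*a^2 + 2*a - 22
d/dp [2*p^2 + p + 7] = 4*p + 1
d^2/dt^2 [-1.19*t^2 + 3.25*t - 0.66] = -2.38000000000000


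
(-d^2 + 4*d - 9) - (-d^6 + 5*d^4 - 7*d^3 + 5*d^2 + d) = d^6 - 5*d^4 + 7*d^3 - 6*d^2 + 3*d - 9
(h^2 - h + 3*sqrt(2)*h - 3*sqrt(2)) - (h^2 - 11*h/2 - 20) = 3*sqrt(2)*h + 9*h/2 - 3*sqrt(2) + 20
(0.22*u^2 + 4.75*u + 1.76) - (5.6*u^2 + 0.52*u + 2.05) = -5.38*u^2 + 4.23*u - 0.29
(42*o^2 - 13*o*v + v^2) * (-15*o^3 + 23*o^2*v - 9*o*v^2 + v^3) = -630*o^5 + 1161*o^4*v - 692*o^3*v^2 + 182*o^2*v^3 - 22*o*v^4 + v^5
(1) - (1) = 0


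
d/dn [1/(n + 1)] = -1/(n + 1)^2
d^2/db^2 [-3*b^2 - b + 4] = -6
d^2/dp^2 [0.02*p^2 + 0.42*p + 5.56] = 0.0400000000000000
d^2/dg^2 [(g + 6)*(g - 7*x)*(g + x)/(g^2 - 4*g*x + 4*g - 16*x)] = 2*(4*(g + 6)*(g - 7*x)*(g + x)*(g - 2*x + 2)^2 + 3*(g - 2*x + 2)*(g^2 - 4*g*x + 4*g - 16*x)^2 - (g^2 - 4*g*x + 4*g - 16*x)*((g + 6)*(g - 7*x)*(g + x) + 2*(g + 6)*(g - 7*x)*(g - 2*x + 2) + 2*(g + 6)*(g + x)*(g - 2*x + 2) + 2*(g - 7*x)*(g + x)*(g - 2*x + 2)))/(g^2 - 4*g*x + 4*g - 16*x)^3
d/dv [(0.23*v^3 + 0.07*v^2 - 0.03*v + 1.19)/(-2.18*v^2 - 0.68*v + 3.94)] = (-0.5014*v^4 - 0.3128*v^3 + 2.6056*v^2 + 5.74*v + 0.691)/(4.7524*v^4 + 2.9648*v^3 - 16.716*v^2 - 5.3584*v + 15.5236)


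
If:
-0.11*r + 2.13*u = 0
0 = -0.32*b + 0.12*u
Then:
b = 0.375*u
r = 19.3636363636364*u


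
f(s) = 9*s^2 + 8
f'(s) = 18*s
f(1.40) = 25.64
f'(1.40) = 25.20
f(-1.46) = 27.18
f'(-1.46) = -26.28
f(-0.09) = 8.07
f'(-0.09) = -1.62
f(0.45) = 9.82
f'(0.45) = 8.10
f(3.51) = 118.88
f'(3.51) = 63.18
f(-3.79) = 137.28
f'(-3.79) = -68.22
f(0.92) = 15.62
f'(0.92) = 16.56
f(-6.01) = 333.08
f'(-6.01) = -108.18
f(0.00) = 8.00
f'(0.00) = 0.00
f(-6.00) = 332.00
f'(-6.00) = -108.00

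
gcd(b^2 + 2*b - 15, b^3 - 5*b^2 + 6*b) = b - 3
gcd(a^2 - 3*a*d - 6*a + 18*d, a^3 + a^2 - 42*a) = a - 6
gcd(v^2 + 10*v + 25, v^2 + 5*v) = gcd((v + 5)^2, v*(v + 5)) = v + 5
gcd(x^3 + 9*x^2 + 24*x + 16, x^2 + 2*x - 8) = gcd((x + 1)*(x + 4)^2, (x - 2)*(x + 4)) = x + 4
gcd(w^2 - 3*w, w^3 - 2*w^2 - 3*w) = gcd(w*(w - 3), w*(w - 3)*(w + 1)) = w^2 - 3*w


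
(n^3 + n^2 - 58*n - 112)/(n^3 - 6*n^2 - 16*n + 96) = (n^3 + n^2 - 58*n - 112)/(n^3 - 6*n^2 - 16*n + 96)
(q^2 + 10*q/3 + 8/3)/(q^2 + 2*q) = (q + 4/3)/q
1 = 1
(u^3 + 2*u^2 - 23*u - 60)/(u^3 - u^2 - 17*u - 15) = (u + 4)/(u + 1)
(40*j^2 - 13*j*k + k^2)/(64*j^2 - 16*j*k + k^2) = (5*j - k)/(8*j - k)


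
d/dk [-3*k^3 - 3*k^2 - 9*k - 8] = -9*k^2 - 6*k - 9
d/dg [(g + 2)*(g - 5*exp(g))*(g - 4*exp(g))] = -9*g^2*exp(g) + 3*g^2 + 40*g*exp(2*g) - 36*g*exp(g) + 4*g + 100*exp(2*g) - 18*exp(g)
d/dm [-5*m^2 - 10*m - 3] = -10*m - 10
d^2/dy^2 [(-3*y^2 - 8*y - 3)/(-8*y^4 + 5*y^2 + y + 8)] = 2*(576*y^8 + 3072*y^7 + 2040*y^6 - 816*y^5 + 1416*y^4 + 5257*y^3 + 1017*y^2 - 915*y + 11)/(512*y^12 - 960*y^10 - 192*y^9 - 936*y^8 + 240*y^7 + 1819*y^6 + 309*y^5 + 921*y^4 - 241*y^3 - 984*y^2 - 192*y - 512)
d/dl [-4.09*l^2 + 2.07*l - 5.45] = 2.07 - 8.18*l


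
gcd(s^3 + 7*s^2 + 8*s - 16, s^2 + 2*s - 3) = s - 1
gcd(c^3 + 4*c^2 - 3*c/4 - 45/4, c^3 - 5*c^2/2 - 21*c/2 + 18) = c^2 + 3*c/2 - 9/2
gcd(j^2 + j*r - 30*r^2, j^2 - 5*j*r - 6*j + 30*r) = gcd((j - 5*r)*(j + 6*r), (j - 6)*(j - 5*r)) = -j + 5*r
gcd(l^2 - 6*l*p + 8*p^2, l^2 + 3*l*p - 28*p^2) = -l + 4*p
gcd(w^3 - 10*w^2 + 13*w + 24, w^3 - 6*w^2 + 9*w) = w - 3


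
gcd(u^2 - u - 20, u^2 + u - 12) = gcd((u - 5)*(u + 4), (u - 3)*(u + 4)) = u + 4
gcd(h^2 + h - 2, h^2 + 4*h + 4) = h + 2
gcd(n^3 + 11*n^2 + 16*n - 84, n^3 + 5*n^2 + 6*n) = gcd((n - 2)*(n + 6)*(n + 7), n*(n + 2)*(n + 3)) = 1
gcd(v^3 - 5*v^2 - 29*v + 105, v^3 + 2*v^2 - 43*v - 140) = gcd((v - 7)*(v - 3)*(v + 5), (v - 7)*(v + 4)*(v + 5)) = v^2 - 2*v - 35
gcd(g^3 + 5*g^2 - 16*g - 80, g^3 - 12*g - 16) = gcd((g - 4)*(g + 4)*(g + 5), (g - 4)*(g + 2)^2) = g - 4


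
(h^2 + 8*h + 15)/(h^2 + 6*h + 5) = (h + 3)/(h + 1)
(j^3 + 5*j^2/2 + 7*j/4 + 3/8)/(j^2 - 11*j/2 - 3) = (j^2 + 2*j + 3/4)/(j - 6)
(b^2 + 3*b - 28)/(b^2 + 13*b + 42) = (b - 4)/(b + 6)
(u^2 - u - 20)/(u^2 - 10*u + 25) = (u + 4)/(u - 5)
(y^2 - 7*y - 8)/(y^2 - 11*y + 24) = (y + 1)/(y - 3)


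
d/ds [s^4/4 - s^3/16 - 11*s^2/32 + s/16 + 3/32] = s^3 - 3*s^2/16 - 11*s/16 + 1/16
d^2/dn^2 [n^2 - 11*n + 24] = 2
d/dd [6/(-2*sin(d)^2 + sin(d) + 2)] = 6*(4*sin(d) - 1)*cos(d)/(sin(d) + cos(2*d) + 1)^2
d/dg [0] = 0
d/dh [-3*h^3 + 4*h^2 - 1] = h*(8 - 9*h)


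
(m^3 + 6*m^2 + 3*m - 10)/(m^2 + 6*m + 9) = (m^3 + 6*m^2 + 3*m - 10)/(m^2 + 6*m + 9)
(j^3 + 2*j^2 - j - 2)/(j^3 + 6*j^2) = (j^3 + 2*j^2 - j - 2)/(j^2*(j + 6))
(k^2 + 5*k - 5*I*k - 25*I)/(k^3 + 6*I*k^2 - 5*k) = (k^2 + 5*k*(1 - I) - 25*I)/(k*(k^2 + 6*I*k - 5))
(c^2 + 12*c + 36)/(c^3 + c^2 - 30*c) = (c + 6)/(c*(c - 5))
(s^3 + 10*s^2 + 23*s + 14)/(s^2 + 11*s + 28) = (s^2 + 3*s + 2)/(s + 4)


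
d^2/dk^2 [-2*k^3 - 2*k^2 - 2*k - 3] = -12*k - 4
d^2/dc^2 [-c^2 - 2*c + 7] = -2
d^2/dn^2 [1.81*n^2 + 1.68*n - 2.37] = 3.62000000000000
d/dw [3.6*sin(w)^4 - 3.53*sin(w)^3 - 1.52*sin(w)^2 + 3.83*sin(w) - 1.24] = (14.4*sin(w)^3 - 10.59*sin(w)^2 - 3.04*sin(w) + 3.83)*cos(w)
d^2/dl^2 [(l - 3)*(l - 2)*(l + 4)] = 6*l - 2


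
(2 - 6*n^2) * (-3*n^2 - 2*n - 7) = 18*n^4 + 12*n^3 + 36*n^2 - 4*n - 14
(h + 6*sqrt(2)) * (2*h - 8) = 2*h^2 - 8*h + 12*sqrt(2)*h - 48*sqrt(2)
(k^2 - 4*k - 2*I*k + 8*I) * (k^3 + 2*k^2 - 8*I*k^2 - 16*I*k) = k^5 - 2*k^4 - 10*I*k^4 - 24*k^3 + 20*I*k^3 + 32*k^2 + 80*I*k^2 + 128*k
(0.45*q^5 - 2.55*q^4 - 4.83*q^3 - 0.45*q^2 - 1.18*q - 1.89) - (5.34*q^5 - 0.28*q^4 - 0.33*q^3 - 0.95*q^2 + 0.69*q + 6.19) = -4.89*q^5 - 2.27*q^4 - 4.5*q^3 + 0.5*q^2 - 1.87*q - 8.08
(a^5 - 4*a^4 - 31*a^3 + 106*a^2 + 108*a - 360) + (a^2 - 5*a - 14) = a^5 - 4*a^4 - 31*a^3 + 107*a^2 + 103*a - 374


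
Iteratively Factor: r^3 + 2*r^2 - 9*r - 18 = (r + 3)*(r^2 - r - 6) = (r - 3)*(r + 3)*(r + 2)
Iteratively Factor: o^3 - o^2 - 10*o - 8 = (o - 4)*(o^2 + 3*o + 2) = (o - 4)*(o + 2)*(o + 1)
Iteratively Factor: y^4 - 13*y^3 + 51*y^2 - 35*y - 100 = (y - 4)*(y^3 - 9*y^2 + 15*y + 25) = (y - 4)*(y + 1)*(y^2 - 10*y + 25) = (y - 5)*(y - 4)*(y + 1)*(y - 5)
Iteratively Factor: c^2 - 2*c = (c - 2)*(c)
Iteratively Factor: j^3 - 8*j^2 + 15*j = (j - 3)*(j^2 - 5*j) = j*(j - 3)*(j - 5)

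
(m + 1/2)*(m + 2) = m^2 + 5*m/2 + 1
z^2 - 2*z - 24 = (z - 6)*(z + 4)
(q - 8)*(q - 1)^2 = q^3 - 10*q^2 + 17*q - 8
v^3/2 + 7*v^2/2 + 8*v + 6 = (v/2 + 1)*(v + 2)*(v + 3)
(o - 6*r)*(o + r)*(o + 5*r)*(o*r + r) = o^4*r + o^3*r - 31*o^2*r^3 - 30*o*r^4 - 31*o*r^3 - 30*r^4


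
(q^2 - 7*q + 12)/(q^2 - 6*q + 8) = (q - 3)/(q - 2)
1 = 1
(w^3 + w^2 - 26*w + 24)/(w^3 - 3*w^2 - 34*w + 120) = (w - 1)/(w - 5)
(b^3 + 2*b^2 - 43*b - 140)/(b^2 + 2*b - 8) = (b^2 - 2*b - 35)/(b - 2)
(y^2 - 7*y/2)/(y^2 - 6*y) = (y - 7/2)/(y - 6)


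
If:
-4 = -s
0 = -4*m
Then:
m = 0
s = 4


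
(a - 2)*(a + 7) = a^2 + 5*a - 14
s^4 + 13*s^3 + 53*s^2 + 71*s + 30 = (s + 1)^2*(s + 5)*(s + 6)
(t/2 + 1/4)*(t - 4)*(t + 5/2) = t^3/2 - t^2/2 - 43*t/8 - 5/2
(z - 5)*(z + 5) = z^2 - 25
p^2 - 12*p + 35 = (p - 7)*(p - 5)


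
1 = 1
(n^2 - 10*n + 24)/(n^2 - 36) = (n - 4)/(n + 6)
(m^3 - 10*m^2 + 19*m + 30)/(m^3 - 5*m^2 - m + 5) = (m - 6)/(m - 1)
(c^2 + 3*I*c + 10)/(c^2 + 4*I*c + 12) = (c + 5*I)/(c + 6*I)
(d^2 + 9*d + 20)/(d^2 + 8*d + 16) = (d + 5)/(d + 4)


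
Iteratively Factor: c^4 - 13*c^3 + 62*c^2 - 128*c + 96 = (c - 4)*(c^3 - 9*c^2 + 26*c - 24) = (c - 4)*(c - 2)*(c^2 - 7*c + 12) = (c - 4)*(c - 3)*(c - 2)*(c - 4)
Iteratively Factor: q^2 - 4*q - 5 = (q + 1)*(q - 5)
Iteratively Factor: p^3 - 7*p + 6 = (p - 2)*(p^2 + 2*p - 3) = (p - 2)*(p + 3)*(p - 1)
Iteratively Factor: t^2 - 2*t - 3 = (t + 1)*(t - 3)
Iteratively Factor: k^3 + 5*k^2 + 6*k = (k + 3)*(k^2 + 2*k) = (k + 2)*(k + 3)*(k)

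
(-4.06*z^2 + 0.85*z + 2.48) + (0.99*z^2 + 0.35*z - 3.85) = -3.07*z^2 + 1.2*z - 1.37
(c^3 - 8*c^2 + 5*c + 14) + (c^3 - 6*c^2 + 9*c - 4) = 2*c^3 - 14*c^2 + 14*c + 10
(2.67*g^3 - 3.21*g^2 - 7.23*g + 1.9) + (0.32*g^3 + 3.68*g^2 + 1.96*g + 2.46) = 2.99*g^3 + 0.47*g^2 - 5.27*g + 4.36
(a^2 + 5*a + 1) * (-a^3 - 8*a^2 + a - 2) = -a^5 - 13*a^4 - 40*a^3 - 5*a^2 - 9*a - 2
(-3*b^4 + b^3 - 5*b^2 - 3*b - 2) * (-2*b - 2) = 6*b^5 + 4*b^4 + 8*b^3 + 16*b^2 + 10*b + 4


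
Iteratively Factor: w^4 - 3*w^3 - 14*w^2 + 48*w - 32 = (w - 1)*(w^3 - 2*w^2 - 16*w + 32) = (w - 4)*(w - 1)*(w^2 + 2*w - 8) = (w - 4)*(w - 1)*(w + 4)*(w - 2)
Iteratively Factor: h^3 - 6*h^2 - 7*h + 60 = (h - 4)*(h^2 - 2*h - 15) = (h - 5)*(h - 4)*(h + 3)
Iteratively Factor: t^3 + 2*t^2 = (t)*(t^2 + 2*t) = t^2*(t + 2)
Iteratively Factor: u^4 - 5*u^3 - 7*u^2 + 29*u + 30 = (u + 2)*(u^3 - 7*u^2 + 7*u + 15) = (u + 1)*(u + 2)*(u^2 - 8*u + 15) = (u - 3)*(u + 1)*(u + 2)*(u - 5)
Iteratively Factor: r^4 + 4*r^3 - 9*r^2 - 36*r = (r - 3)*(r^3 + 7*r^2 + 12*r) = (r - 3)*(r + 4)*(r^2 + 3*r) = (r - 3)*(r + 3)*(r + 4)*(r)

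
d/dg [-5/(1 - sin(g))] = -5*cos(g)/(sin(g) - 1)^2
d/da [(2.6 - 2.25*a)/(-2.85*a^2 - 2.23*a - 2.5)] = (-6.4125*a^2 + 14.82*a + 11.423)/(8.1225*a^4 + 12.711*a^3 + 19.2229*a^2 + 11.15*a + 6.25)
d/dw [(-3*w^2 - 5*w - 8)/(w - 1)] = (-3*w^2 + 6*w + 13)/(w^2 - 2*w + 1)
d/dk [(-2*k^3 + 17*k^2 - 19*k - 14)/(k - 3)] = (-4*k^3 + 35*k^2 - 102*k + 71)/(k^2 - 6*k + 9)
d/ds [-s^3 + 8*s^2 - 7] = s*(16 - 3*s)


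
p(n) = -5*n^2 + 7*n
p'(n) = 7 - 10*n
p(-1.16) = -14.85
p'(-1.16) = 18.60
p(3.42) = -34.54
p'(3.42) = -27.20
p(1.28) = 0.77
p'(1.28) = -5.80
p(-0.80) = -8.80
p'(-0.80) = 15.00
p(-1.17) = -15.03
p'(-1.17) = 18.70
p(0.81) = 2.39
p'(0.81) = -1.10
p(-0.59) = -5.87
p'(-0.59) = 12.90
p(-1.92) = -31.87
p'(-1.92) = 26.20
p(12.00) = -636.00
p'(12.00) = -113.00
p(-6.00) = -222.00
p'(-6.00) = 67.00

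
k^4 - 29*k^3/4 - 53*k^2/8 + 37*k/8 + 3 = (k - 8)*(k - 3/4)*(k + 1/2)*(k + 1)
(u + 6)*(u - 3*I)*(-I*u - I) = -I*u^3 - 3*u^2 - 7*I*u^2 - 21*u - 6*I*u - 18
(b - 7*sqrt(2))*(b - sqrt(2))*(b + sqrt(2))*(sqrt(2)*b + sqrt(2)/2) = sqrt(2)*b^4 - 14*b^3 + sqrt(2)*b^3/2 - 7*b^2 - 2*sqrt(2)*b^2 - sqrt(2)*b + 28*b + 14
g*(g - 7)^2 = g^3 - 14*g^2 + 49*g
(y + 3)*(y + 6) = y^2 + 9*y + 18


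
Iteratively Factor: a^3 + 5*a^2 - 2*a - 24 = (a + 4)*(a^2 + a - 6) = (a - 2)*(a + 4)*(a + 3)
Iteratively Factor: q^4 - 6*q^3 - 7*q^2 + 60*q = (q + 3)*(q^3 - 9*q^2 + 20*q) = (q - 4)*(q + 3)*(q^2 - 5*q) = (q - 5)*(q - 4)*(q + 3)*(q)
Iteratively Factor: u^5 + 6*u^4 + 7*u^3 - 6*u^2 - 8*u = (u + 2)*(u^4 + 4*u^3 - u^2 - 4*u) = (u + 2)*(u + 4)*(u^3 - u) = (u + 1)*(u + 2)*(u + 4)*(u^2 - u) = u*(u + 1)*(u + 2)*(u + 4)*(u - 1)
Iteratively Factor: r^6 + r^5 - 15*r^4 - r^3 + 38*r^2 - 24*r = (r + 2)*(r^5 - r^4 - 13*r^3 + 25*r^2 - 12*r) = (r - 1)*(r + 2)*(r^4 - 13*r^2 + 12*r) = r*(r - 1)*(r + 2)*(r^3 - 13*r + 12) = r*(r - 1)*(r + 2)*(r + 4)*(r^2 - 4*r + 3) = r*(r - 3)*(r - 1)*(r + 2)*(r + 4)*(r - 1)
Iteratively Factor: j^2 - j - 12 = (j - 4)*(j + 3)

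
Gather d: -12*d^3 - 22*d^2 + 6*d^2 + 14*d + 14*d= -12*d^3 - 16*d^2 + 28*d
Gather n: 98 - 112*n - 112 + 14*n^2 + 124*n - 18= 14*n^2 + 12*n - 32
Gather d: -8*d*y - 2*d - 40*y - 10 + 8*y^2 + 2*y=d*(-8*y - 2) + 8*y^2 - 38*y - 10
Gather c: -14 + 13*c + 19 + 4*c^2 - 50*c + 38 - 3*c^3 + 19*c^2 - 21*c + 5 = -3*c^3 + 23*c^2 - 58*c + 48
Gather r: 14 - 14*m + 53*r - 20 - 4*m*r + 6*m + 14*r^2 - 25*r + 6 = -8*m + 14*r^2 + r*(28 - 4*m)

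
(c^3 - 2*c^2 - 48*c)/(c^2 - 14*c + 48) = c*(c + 6)/(c - 6)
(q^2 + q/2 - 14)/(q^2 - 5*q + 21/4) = 2*(q + 4)/(2*q - 3)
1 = 1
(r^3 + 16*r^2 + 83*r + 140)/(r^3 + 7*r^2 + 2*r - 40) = (r + 7)/(r - 2)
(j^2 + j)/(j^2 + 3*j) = (j + 1)/(j + 3)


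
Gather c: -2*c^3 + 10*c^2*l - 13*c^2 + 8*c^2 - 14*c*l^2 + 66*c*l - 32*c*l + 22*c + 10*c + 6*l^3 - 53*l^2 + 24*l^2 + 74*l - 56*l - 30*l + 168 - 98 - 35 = -2*c^3 + c^2*(10*l - 5) + c*(-14*l^2 + 34*l + 32) + 6*l^3 - 29*l^2 - 12*l + 35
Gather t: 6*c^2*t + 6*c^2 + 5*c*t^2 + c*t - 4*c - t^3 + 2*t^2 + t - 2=6*c^2 - 4*c - t^3 + t^2*(5*c + 2) + t*(6*c^2 + c + 1) - 2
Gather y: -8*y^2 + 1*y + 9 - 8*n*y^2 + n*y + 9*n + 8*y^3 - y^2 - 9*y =9*n + 8*y^3 + y^2*(-8*n - 9) + y*(n - 8) + 9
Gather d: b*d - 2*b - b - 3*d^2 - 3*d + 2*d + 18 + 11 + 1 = -3*b - 3*d^2 + d*(b - 1) + 30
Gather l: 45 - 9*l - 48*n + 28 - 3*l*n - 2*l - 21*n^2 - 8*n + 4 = l*(-3*n - 11) - 21*n^2 - 56*n + 77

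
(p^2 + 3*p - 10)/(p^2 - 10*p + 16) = (p + 5)/(p - 8)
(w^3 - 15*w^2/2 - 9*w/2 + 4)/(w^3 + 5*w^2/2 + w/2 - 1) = (w - 8)/(w + 2)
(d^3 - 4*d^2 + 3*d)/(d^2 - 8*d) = (d^2 - 4*d + 3)/(d - 8)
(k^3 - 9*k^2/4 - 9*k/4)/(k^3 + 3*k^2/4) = (k - 3)/k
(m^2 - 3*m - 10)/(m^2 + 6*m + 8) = (m - 5)/(m + 4)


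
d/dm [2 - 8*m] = -8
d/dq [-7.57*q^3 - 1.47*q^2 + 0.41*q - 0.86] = -22.71*q^2 - 2.94*q + 0.41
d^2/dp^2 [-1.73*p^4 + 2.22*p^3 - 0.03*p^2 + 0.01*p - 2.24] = -20.76*p^2 + 13.32*p - 0.06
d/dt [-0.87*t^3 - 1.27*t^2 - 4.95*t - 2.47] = -2.61*t^2 - 2.54*t - 4.95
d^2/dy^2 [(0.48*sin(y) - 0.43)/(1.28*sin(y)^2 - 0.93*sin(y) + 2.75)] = (-0.786432000000001*sin(y)^5 + 2.246656*sin(y)^4 + 10.174848*sin(y)^3 - 11.137165*sin(y)^2 - 9.596643*sin(y) + 4.738586)/(2.097152*sin(y)^6 - 4.571136*sin(y)^5 + 16.838016*sin(y)^4 - 20.445957*sin(y)^3 + 36.175425*sin(y)^2 - 21.099375*sin(y) + 20.796875)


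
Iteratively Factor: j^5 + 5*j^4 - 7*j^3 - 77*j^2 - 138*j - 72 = (j + 3)*(j^4 + 2*j^3 - 13*j^2 - 38*j - 24) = (j + 3)^2*(j^3 - j^2 - 10*j - 8) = (j - 4)*(j + 3)^2*(j^2 + 3*j + 2) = (j - 4)*(j + 2)*(j + 3)^2*(j + 1)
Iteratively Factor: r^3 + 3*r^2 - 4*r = (r)*(r^2 + 3*r - 4) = r*(r - 1)*(r + 4)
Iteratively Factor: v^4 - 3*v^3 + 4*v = (v)*(v^3 - 3*v^2 + 4) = v*(v - 2)*(v^2 - v - 2) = v*(v - 2)*(v + 1)*(v - 2)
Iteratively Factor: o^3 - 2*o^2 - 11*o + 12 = (o - 4)*(o^2 + 2*o - 3) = (o - 4)*(o - 1)*(o + 3)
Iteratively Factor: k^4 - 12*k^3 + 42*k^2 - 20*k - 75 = (k - 5)*(k^3 - 7*k^2 + 7*k + 15) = (k - 5)*(k + 1)*(k^2 - 8*k + 15) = (k - 5)^2*(k + 1)*(k - 3)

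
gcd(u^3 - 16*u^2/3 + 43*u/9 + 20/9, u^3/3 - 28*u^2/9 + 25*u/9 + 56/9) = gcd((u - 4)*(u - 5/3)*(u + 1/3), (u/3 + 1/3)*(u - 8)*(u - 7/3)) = 1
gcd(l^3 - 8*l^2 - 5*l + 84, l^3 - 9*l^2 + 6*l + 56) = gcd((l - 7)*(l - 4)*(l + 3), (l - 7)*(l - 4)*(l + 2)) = l^2 - 11*l + 28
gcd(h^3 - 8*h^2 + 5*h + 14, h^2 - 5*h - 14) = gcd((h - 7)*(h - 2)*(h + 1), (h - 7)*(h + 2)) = h - 7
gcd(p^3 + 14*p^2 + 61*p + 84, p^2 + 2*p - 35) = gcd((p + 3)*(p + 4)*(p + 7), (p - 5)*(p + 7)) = p + 7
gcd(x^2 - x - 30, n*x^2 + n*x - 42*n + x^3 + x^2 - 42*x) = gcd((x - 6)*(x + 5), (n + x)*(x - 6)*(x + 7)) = x - 6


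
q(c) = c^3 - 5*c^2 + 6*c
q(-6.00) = -432.00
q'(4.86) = 28.26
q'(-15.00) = 831.00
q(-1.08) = -13.57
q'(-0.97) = 18.52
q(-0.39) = -3.16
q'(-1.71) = 31.87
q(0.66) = 2.07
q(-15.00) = -4590.00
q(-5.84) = -404.74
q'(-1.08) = 20.30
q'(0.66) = 0.71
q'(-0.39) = 10.36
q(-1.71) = -29.88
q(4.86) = 25.85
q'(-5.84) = 166.72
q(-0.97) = -11.44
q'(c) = 3*c^2 - 10*c + 6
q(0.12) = 0.65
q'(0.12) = 4.84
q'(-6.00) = 174.00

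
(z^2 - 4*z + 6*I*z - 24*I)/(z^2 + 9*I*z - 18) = (z - 4)/(z + 3*I)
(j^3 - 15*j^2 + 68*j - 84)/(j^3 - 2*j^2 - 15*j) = (-j^3 + 15*j^2 - 68*j + 84)/(j*(-j^2 + 2*j + 15))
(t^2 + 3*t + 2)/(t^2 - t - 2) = (t + 2)/(t - 2)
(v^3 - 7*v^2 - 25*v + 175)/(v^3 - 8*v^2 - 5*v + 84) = (v^2 - 25)/(v^2 - v - 12)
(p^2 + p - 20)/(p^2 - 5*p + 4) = (p + 5)/(p - 1)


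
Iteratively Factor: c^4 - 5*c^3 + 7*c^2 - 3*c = (c - 1)*(c^3 - 4*c^2 + 3*c) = (c - 3)*(c - 1)*(c^2 - c) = (c - 3)*(c - 1)^2*(c)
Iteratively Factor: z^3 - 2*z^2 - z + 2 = (z - 2)*(z^2 - 1) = (z - 2)*(z - 1)*(z + 1)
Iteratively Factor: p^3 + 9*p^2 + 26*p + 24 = (p + 3)*(p^2 + 6*p + 8) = (p + 2)*(p + 3)*(p + 4)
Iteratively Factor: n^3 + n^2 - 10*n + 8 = (n - 2)*(n^2 + 3*n - 4) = (n - 2)*(n + 4)*(n - 1)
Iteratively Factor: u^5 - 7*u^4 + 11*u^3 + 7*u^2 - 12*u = (u)*(u^4 - 7*u^3 + 11*u^2 + 7*u - 12) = u*(u - 4)*(u^3 - 3*u^2 - u + 3) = u*(u - 4)*(u - 1)*(u^2 - 2*u - 3) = u*(u - 4)*(u - 1)*(u + 1)*(u - 3)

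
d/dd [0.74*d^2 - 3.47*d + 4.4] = 1.48*d - 3.47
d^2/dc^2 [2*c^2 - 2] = 4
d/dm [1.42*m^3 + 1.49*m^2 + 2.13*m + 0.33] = 4.26*m^2 + 2.98*m + 2.13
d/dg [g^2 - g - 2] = 2*g - 1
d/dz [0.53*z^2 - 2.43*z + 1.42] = 1.06*z - 2.43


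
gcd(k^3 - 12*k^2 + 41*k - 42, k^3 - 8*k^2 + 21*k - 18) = k^2 - 5*k + 6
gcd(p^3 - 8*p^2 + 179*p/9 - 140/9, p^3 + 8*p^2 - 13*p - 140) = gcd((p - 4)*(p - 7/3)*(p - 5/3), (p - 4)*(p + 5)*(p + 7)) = p - 4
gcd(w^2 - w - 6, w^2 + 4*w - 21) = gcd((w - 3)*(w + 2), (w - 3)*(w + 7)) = w - 3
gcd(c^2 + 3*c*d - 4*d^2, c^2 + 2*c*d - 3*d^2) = c - d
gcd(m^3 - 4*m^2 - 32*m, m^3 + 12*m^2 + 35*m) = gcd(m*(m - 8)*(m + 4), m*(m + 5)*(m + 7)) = m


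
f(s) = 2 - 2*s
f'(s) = -2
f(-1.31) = 4.62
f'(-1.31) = -2.00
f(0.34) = 1.32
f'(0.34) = -2.00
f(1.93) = -1.86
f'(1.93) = -2.00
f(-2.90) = 7.80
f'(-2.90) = -2.00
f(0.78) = 0.44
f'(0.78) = -2.00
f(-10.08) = 22.16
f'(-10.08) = -2.00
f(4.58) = -7.16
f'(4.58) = -2.00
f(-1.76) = 5.52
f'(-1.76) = -2.00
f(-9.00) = 20.00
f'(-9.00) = -2.00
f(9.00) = -16.00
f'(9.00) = -2.00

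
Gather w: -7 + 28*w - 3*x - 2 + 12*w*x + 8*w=w*(12*x + 36) - 3*x - 9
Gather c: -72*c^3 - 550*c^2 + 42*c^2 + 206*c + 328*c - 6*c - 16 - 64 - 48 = -72*c^3 - 508*c^2 + 528*c - 128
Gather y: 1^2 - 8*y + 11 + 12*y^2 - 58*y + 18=12*y^2 - 66*y + 30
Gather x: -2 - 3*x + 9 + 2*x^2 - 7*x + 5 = 2*x^2 - 10*x + 12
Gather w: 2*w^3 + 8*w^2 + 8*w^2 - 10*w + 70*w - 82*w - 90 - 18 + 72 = 2*w^3 + 16*w^2 - 22*w - 36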